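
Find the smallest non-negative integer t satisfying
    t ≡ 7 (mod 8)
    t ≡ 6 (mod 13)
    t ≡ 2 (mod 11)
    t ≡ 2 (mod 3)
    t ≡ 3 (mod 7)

From t ≡ 7 (mod 8) write t = 7 + 8s. Substituting into t ≡ 6 (mod 13) gives 8s ≡ 12 (mod 13), and since 8⁻¹ ≡ 5 (mod 13), s ≡ 8. Hence t ≡ 7 + 8·8 = 71 (mod 104).
From t ≡ 71 (mod 104) write t = 71 + 104s. Substituting into t ≡ 2 (mod 11) gives 104s ≡ 8 (mod 11), and since 5⁻¹ ≡ 9 (mod 11), s ≡ 6. Hence t ≡ 71 + 104·6 = 695 (mod 1144).
From t ≡ 695 (mod 1144) write t = 695 + 1144s. Substituting into t ≡ 2 (mod 3) gives 1144s ≡ 0 (mod 3), and since 1⁻¹ ≡ 1 (mod 3), s ≡ 0. Hence t ≡ 695 + 1144·0 = 695 (mod 3432).
From t ≡ 695 (mod 3432) write t = 695 + 3432s. Substituting into t ≡ 3 (mod 7) gives 3432s ≡ 1 (mod 7), and since 2⁻¹ ≡ 4 (mod 7), s ≡ 4. Hence t ≡ 695 + 3432·4 = 14423 (mod 24024).

14423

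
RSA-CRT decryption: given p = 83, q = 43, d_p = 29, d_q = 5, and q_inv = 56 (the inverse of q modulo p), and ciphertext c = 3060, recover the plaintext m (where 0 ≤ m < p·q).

m₁ = c^(d_p) mod p: c ≡ 72 (mod 83), and 72^29 mod 83 = 42.
m₂ = c^(d_q) mod q: c ≡ 7 (mod 43), and 7^5 mod 43 = 37.
h = q_inv·(m₁ − m₂) mod p = 56·(42 − 37) mod 83 = 31.
m = m₂ + h·q = 37 + 31·43 = 1370.

1370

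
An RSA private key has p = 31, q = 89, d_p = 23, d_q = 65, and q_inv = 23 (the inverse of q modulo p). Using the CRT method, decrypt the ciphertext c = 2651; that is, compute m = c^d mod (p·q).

2701

m₁ = c^(d_p) mod p: c ≡ 16 (mod 31), and 16^23 mod 31 = 4.
m₂ = c^(d_q) mod q: c ≡ 70 (mod 89), and 70^65 mod 89 = 31.
h = q_inv·(m₁ − m₂) mod p = 23·(4 − 31) mod 31 = 30.
m = m₂ + h·q = 31 + 30·89 = 2701.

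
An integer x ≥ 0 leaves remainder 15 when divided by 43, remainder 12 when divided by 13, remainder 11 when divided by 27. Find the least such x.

From x ≡ 15 (mod 43) write x = 15 + 43t. Substituting into x ≡ 12 (mod 13) gives 43t ≡ 10 (mod 13), and since 4⁻¹ ≡ 10 (mod 13), t ≡ 9. Hence x ≡ 15 + 43·9 = 402 (mod 559).
From x ≡ 402 (mod 559) write x = 402 + 559t. Substituting into x ≡ 11 (mod 27) gives 559t ≡ 14 (mod 27), and since 19⁻¹ ≡ 10 (mod 27), t ≡ 5. Hence x ≡ 402 + 559·5 = 3197 (mod 15093).

3197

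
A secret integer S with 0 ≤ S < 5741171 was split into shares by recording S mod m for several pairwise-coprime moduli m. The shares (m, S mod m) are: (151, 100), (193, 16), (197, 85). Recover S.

From S ≡ 100 (mod 151) write S = 100 + 151t. Substituting into S ≡ 16 (mod 193) gives 151t ≡ 109 (mod 193), and since 151⁻¹ ≡ 170 (mod 193), t ≡ 2. Hence S ≡ 100 + 151·2 = 402 (mod 29143).
From S ≡ 402 (mod 29143) write S = 402 + 29143t. Substituting into S ≡ 85 (mod 197) gives 29143t ≡ 77 (mod 197), and since 184⁻¹ ≡ 106 (mod 197), t ≡ 85. Hence S ≡ 402 + 29143·85 = 2477557 (mod 5741171).

2477557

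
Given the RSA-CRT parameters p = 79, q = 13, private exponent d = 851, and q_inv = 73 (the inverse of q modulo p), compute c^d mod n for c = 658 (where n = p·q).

d_p = d mod (p−1) = 851 mod 78 = 71; d_q = d mod (q−1) = 11.
m₁ = c^(d_p) mod p: c ≡ 26 (mod 79), and 26^71 mod 79 = 25.
m₂ = c^(d_q) mod q: c ≡ 8 (mod 13), and 8^11 mod 13 = 5.
h = q_inv·(m₁ − m₂) mod p = 73·(25 − 5) mod 79 = 38.
m = m₂ + h·q = 5 + 38·13 = 499.

499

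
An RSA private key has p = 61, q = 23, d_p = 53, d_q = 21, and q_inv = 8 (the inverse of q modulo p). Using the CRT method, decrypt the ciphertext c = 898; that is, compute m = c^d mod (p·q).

185

m₁ = c^(d_p) mod p: c ≡ 44 (mod 61), and 44^53 mod 61 = 2.
m₂ = c^(d_q) mod q: c ≡ 1 (mod 23), and 1^21 mod 23 = 1.
h = q_inv·(m₁ − m₂) mod p = 8·(2 − 1) mod 61 = 8.
m = m₂ + h·q = 1 + 8·23 = 185.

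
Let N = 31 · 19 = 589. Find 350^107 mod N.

Mod 31: 350 ≡ 9; by Fermat, exponent reduces to 107 mod 30 = 17; 9^17 ≡ 19 (mod 31).
Mod 19: 350 ≡ 8; by Fermat, exponent reduces to 107 mod 18 = 17; 8^17 ≡ 12 (mod 19).
Combine by CRT: x ≡ 19 (mod 31), x ≡ 12 (mod 19) ⇒ x ≡ 50 (mod 589).

50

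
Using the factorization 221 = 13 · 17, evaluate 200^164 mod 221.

Mod 13: 200 ≡ 5; by Fermat, exponent reduces to 164 mod 12 = 8; 5^8 ≡ 1 (mod 13).
Mod 17: 200 ≡ 13; by Fermat, exponent reduces to 164 mod 16 = 4; 13^4 ≡ 1 (mod 17).
Combine by CRT: x ≡ 1 (mod 13), x ≡ 1 (mod 17) ⇒ x ≡ 1 (mod 221).

1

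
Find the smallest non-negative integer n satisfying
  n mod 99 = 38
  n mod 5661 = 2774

14096

Combine the congruences pairwise.
gcd(99, 5661) = 9 and 9 | (2774 − 38), so the pair is consistent; merging gives n ≡ 14096 (mod 62271), where 62271 = lcm(99, 5661).
The solution is unique modulo lcm(99, 5661) = 62271.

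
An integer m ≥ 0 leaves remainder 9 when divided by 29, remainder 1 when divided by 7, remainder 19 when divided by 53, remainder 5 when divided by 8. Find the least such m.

From m ≡ 9 (mod 29) write m = 9 + 29t. Substituting into m ≡ 1 (mod 7) gives 29t ≡ 6 (mod 7), and since 1⁻¹ ≡ 1 (mod 7), t ≡ 6. Hence m ≡ 9 + 29·6 = 183 (mod 203).
From m ≡ 183 (mod 203) write m = 183 + 203t. Substituting into m ≡ 19 (mod 53) gives 203t ≡ 48 (mod 53), and since 44⁻¹ ≡ 47 (mod 53), t ≡ 30. Hence m ≡ 183 + 203·30 = 6273 (mod 10759).
From m ≡ 6273 (mod 10759) write m = 6273 + 10759t. Substituting into m ≡ 5 (mod 8) gives 10759t ≡ 4 (mod 8), and since 7⁻¹ ≡ 7 (mod 8), t ≡ 4. Hence m ≡ 6273 + 10759·4 = 49309 (mod 86072).

49309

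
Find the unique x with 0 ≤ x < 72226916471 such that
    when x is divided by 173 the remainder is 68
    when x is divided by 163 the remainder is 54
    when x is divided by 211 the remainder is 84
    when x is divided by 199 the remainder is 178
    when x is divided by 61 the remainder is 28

9388287256

From x ≡ 68 (mod 173) write x = 68 + 173t. Substituting into x ≡ 54 (mod 163) gives 173t ≡ 149 (mod 163), and since 10⁻¹ ≡ 49 (mod 163), t ≡ 129. Hence x ≡ 68 + 173·129 = 22385 (mod 28199).
From x ≡ 22385 (mod 28199) write x = 22385 + 28199t. Substituting into x ≡ 84 (mod 211) gives 28199t ≡ 65 (mod 211), and since 136⁻¹ ≡ 45 (mod 211), t ≡ 182. Hence x ≡ 22385 + 28199·182 = 5154603 (mod 5949989).
From x ≡ 5154603 (mod 5949989) write x = 5154603 + 5949989t. Substituting into x ≡ 178 (mod 199) gives 5949989t ≡ 73 (mod 199), and since 88⁻¹ ≡ 147 (mod 199), t ≡ 184. Hence x ≡ 5154603 + 5949989·184 = 1099952579 (mod 1184047811).
From x ≡ 1099952579 (mod 1184047811) write x = 1099952579 + 1184047811t. Substituting into x ≡ 28 (mod 61) gives 1184047811t ≡ 59 (mod 61), and since 52⁻¹ ≡ 27 (mod 61), t ≡ 7. Hence x ≡ 1099952579 + 1184047811·7 = 9388287256 (mod 72226916471).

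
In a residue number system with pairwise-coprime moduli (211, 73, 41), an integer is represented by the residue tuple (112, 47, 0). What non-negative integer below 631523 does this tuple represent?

76916

Combine the congruences pairwise.
From x ≡ 112 (mod 211) write x = 112 + 211t. Substituting into x ≡ 47 (mod 73) gives 211t ≡ 8 (mod 73), and since 65⁻¹ ≡ 9 (mod 73), t ≡ 72. Hence x ≡ 112 + 211·72 = 15304 (mod 15403).
From x ≡ 15304 (mod 15403) write x = 15304 + 15403t. Substituting into x ≡ 0 (mod 41) gives 15403t ≡ 30 (mod 41), and since 28⁻¹ ≡ 22 (mod 41), t ≡ 4. Hence x ≡ 15304 + 15403·4 = 76916 (mod 631523).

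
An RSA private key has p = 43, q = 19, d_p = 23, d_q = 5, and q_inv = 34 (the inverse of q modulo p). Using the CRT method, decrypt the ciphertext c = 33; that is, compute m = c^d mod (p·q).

m₁ = c^(d_p) mod p: c ≡ 33 (mod 43), and 33^23 mod 43 = 29.
m₂ = c^(d_q) mod q: c ≡ 14 (mod 19), and 14^5 mod 19 = 10.
h = q_inv·(m₁ − m₂) mod p = 34·(29 − 10) mod 43 = 1.
m = m₂ + h·q = 10 + 1·19 = 29.

29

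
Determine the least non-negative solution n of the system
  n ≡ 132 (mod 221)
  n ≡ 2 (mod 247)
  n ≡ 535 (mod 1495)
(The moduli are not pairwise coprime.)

gcd(221, 247) = 13 and 13 | (2 − 132), so the pair is consistent; merging gives n ≡ 1237 (mod 4199), where 4199 = lcm(221, 247).
gcd(4199, 1495) = 13 and 13 | (535 − 1237), so the pair is consistent; merging gives n ≡ 450530 (mod 482885), where 482885 = lcm(4199, 1495).
The solution is unique modulo lcm(221, 247, 1495) = 482885.

450530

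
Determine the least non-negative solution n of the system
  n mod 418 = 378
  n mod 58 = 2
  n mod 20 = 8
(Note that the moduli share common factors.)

31728

gcd(418, 58) = 2 and 2 | (2 − 378), so the pair is consistent; merging gives n ≡ 7484 (mod 12122), where 12122 = lcm(418, 58).
gcd(12122, 20) = 2 and 2 | (8 − 7484), so the pair is consistent; merging gives n ≡ 31728 (mod 121220), where 121220 = lcm(12122, 20).
The solution is unique modulo lcm(418, 58, 20) = 121220.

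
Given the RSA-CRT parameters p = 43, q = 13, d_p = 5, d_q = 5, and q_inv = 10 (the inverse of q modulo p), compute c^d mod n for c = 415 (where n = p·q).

m₁ = c^(d_p) mod p: c ≡ 28 (mod 43), and 28^5 mod 43 = 5.
m₂ = c^(d_q) mod q: c ≡ 12 (mod 13), and 12^5 mod 13 = 12.
h = q_inv·(m₁ − m₂) mod p = 10·(5 − 12) mod 43 = 16.
m = m₂ + h·q = 12 + 16·13 = 220.

220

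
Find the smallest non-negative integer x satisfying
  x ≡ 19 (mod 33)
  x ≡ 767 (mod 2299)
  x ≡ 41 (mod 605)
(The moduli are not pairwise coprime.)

gcd(33, 2299) = 11 and 11 | (767 − 19), so the pair is consistent; merging gives x ≡ 5365 (mod 6897), where 6897 = lcm(33, 2299).
gcd(6897, 605) = 121 and 121 | (41 − 5365), so the pair is consistent; merging gives x ≡ 26056 (mod 34485), where 34485 = lcm(6897, 605).
The solution is unique modulo lcm(33, 2299, 605) = 34485.

26056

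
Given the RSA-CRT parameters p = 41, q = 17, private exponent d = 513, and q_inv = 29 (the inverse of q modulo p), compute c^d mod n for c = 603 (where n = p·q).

d_p = d mod (p−1) = 513 mod 40 = 33; d_q = d mod (q−1) = 1.
m₁ = c^(d_p) mod p: c ≡ 29 (mod 41), and 29^33 mod 41 = 13.
m₂ = c^(d_q) mod q: c ≡ 8 (mod 17), and 8^1 mod 17 = 8.
h = q_inv·(m₁ − m₂) mod p = 29·(13 − 8) mod 41 = 22.
m = m₂ + h·q = 8 + 22·17 = 382.

382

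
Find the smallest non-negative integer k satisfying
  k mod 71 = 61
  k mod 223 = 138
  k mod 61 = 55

The moduli are pairwise coprime; N = 71·223·61 = 965813.
N/71 = 13603; 13603 ≡ 42 (mod 71); 42·22 ≡ 1, so inverse 22.
N/223 = 4331; 4331 ≡ 94 (mod 223); 94·121 ≡ 1, so inverse 121.
N/61 = 15833; 15833 ≡ 34 (mod 61); 34·9 ≡ 1, so inverse 9.
k ≡ 61·13603·22 + 138·4331·121 + 55·15833·9 = 98411599.
98411599 mod 965813 = 864486.

864486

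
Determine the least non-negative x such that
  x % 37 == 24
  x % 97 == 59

From x ≡ 24 (mod 37) write x = 24 + 37t. Substituting into x ≡ 59 (mod 97) gives 37t ≡ 35 (mod 97), and since 37⁻¹ ≡ 21 (mod 97), t ≡ 56. Hence x ≡ 24 + 37·56 = 2096 (mod 3589).

2096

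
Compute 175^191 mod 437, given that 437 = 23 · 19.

Mod 23: 175 ≡ 14; by Fermat, exponent reduces to 191 mod 22 = 15; 14^15 ≡ 17 (mod 23).
Mod 19: 175 ≡ 4; by Fermat, exponent reduces to 191 mod 18 = 11; 4^11 ≡ 16 (mod 19).
Combine by CRT: x ≡ 17 (mod 23), x ≡ 16 (mod 19) ⇒ x ≡ 339 (mod 437).

339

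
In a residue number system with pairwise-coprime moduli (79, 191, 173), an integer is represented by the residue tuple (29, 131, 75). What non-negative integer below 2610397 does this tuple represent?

The moduli are pairwise coprime; N = 79·191·173 = 2610397.
N/79 = 33043; 33043 ≡ 21 (mod 79); 21·64 ≡ 1, so inverse 64.
N/191 = 13667; 13667 ≡ 106 (mod 191); 106·182 ≡ 1, so inverse 182.
N/173 = 15089; 15089 ≡ 38 (mod 173); 38·41 ≡ 1, so inverse 41.
x ≡ 29·33043·64 + 131·13667·182 + 75·15089·41 = 433575097.
433575097 mod 2610397 = 249195.

249195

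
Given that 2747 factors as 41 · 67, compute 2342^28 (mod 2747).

Mod 41: 2342 ≡ 5; 5^28 ≡ 18 (mod 41).
Mod 67: 2342 ≡ 64; 64^28 ≡ 59 (mod 67).
Combine by CRT: x ≡ 18 (mod 41), x ≡ 59 (mod 67) ⇒ x ≡ 59 (mod 2747).

59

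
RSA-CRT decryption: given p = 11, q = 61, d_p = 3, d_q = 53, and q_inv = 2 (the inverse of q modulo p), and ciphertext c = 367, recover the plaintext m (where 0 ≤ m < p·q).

306

m₁ = c^(d_p) mod p: c ≡ 4 (mod 11), and 4^3 mod 11 = 9.
m₂ = c^(d_q) mod q: c ≡ 1 (mod 61), and 1^53 mod 61 = 1.
h = q_inv·(m₁ − m₂) mod p = 2·(9 − 1) mod 11 = 5.
m = m₂ + h·q = 1 + 5·61 = 306.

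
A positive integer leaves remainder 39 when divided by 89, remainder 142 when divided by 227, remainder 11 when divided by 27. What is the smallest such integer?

421454

Combine the congruences pairwise.
From x ≡ 39 (mod 89) write x = 39 + 89t. Substituting into x ≡ 142 (mod 227) gives 89t ≡ 103 (mod 227), and since 89⁻¹ ≡ 176 (mod 227), t ≡ 195. Hence x ≡ 39 + 89·195 = 17394 (mod 20203).
From x ≡ 17394 (mod 20203) write x = 17394 + 20203t. Substituting into x ≡ 11 (mod 27) gives 20203t ≡ 5 (mod 27), and since 7⁻¹ ≡ 4 (mod 27), t ≡ 20. Hence x ≡ 17394 + 20203·20 = 421454 (mod 545481).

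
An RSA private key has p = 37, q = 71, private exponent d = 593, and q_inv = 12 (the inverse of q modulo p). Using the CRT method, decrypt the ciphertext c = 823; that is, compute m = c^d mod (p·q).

1291

d_p = d mod (p−1) = 593 mod 36 = 17; d_q = d mod (q−1) = 33.
m₁ = c^(d_p) mod p: c ≡ 9 (mod 37), and 9^17 mod 37 = 33.
m₂ = c^(d_q) mod q: c ≡ 42 (mod 71), and 42^33 mod 71 = 13.
h = q_inv·(m₁ − m₂) mod p = 12·(33 − 13) mod 37 = 18.
m = m₂ + h·q = 13 + 18·71 = 1291.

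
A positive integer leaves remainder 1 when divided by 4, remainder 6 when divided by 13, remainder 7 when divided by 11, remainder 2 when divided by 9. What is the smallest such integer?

The moduli are pairwise coprime; N = 4·13·11·9 = 5148.
N/4 = 1287; 1287 ≡ 3 (mod 4); 3·3 ≡ 1, so inverse 3.
N/13 = 396; 396 ≡ 6 (mod 13); 6·11 ≡ 1, so inverse 11.
N/11 = 468; 468 ≡ 6 (mod 11); 6·2 ≡ 1, so inverse 2.
N/9 = 572; 572 ≡ 5 (mod 9); 5·2 ≡ 1, so inverse 2.
x ≡ 1·1287·3 + 6·396·11 + 7·468·2 + 2·572·2 = 38837.
38837 mod 5148 = 2801.

2801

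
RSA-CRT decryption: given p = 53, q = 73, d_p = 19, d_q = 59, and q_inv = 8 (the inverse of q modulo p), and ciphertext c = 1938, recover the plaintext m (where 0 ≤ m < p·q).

m₁ = c^(d_p) mod p: c ≡ 30 (mod 53), and 30^19 mod 53 = 23.
m₂ = c^(d_q) mod q: c ≡ 40 (mod 73), and 40^59 mod 73 = 29.
h = q_inv·(m₁ − m₂) mod p = 8·(23 − 29) mod 53 = 5.
m = m₂ + h·q = 29 + 5·73 = 394.

394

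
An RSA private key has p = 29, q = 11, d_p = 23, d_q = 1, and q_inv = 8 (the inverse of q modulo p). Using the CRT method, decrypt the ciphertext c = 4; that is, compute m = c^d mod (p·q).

158

m₁ = c^(d_p) mod p: c ≡ 4 (mod 29), and 4^23 mod 29 = 13.
m₂ = c^(d_q) mod q: c ≡ 4 (mod 11), and 4^1 mod 11 = 4.
h = q_inv·(m₁ − m₂) mod p = 8·(13 − 4) mod 29 = 14.
m = m₂ + h·q = 4 + 14·11 = 158.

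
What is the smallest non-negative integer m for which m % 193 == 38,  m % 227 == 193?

28795

Combine the congruences pairwise.
From m ≡ 38 (mod 193) write m = 38 + 193t. Substituting into m ≡ 193 (mod 227) gives 193t ≡ 155 (mod 227), and since 193⁻¹ ≡ 20 (mod 227), t ≡ 149. Hence m ≡ 38 + 193·149 = 28795 (mod 43811).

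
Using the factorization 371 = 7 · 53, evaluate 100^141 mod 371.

Mod 7: 100 ≡ 2; by Fermat, exponent reduces to 141 mod 6 = 3; 2^3 ≡ 1 (mod 7).
Mod 53: 100 ≡ 47; by Fermat, exponent reduces to 141 mod 52 = 37; 47^37 ≡ 28 (mod 53).
Combine by CRT: x ≡ 1 (mod 7), x ≡ 28 (mod 53) ⇒ x ≡ 134 (mod 371).

134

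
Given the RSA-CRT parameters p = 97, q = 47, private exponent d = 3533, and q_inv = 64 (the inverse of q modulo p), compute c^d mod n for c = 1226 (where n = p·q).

2946

d_p = d mod (p−1) = 3533 mod 96 = 77; d_q = d mod (q−1) = 37.
m₁ = c^(d_p) mod p: c ≡ 62 (mod 97), and 62^77 mod 97 = 36.
m₂ = c^(d_q) mod q: c ≡ 4 (mod 47), and 4^37 mod 47 = 32.
h = q_inv·(m₁ − m₂) mod p = 64·(36 − 32) mod 97 = 62.
m = m₂ + h·q = 32 + 62·47 = 2946.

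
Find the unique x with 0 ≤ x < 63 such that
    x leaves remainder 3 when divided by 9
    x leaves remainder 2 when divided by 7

30

From x ≡ 3 (mod 9) write x = 3 + 9t. Substituting into x ≡ 2 (mod 7) gives 9t ≡ 6 (mod 7), and since 2⁻¹ ≡ 4 (mod 7), t ≡ 3. Hence x ≡ 3 + 9·3 = 30 (mod 63).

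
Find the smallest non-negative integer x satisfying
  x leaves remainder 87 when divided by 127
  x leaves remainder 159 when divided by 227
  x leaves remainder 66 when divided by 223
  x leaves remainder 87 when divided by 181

The moduli are pairwise coprime; N = 127·227·223·181 = 1163624927.
N/127 = 9162401; 9162401 ≡ 113 (mod 127); 113·9 ≡ 1, so inverse 9.
N/227 = 5126101; 5126101 ≡ 214 (mod 227); 214·192 ≡ 1, so inverse 192.
N/223 = 5218049; 5218049 ≡ 72 (mod 223); 72·127 ≡ 1, so inverse 127.
N/181 = 6428867; 6428867 ≡ 109 (mod 181); 109·93 ≡ 1, so inverse 93.
x ≡ 87·9162401·9 + 159·5126101·192 + 66·5218049·127 + 87·6428867·93 = 259417420926.
259417420926 mod 1163624927 = 1092687132.

1092687132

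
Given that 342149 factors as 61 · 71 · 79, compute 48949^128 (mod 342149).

289160

Mod 61: 48949 ≡ 27; by Fermat, exponent reduces to 128 mod 60 = 8; 27^8 ≡ 20 (mod 61).
Mod 71: 48949 ≡ 30; by Fermat, exponent reduces to 128 mod 70 = 58; 30^58 ≡ 48 (mod 71).
Mod 79: 48949 ≡ 48; by Fermat, exponent reduces to 128 mod 78 = 50; 48^50 ≡ 20 (mod 79).
Combine by CRT: x ≡ 20 (mod 61), x ≡ 48 (mod 71), x ≡ 20 (mod 79) ⇒ x ≡ 289160 (mod 342149).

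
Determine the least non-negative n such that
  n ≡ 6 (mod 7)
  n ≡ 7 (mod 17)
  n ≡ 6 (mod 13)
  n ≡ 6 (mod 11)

Combine the congruences pairwise.
From n ≡ 6 (mod 7) write n = 6 + 7t. Substituting into n ≡ 7 (mod 17) gives 7t ≡ 1 (mod 17), and since 7⁻¹ ≡ 5 (mod 17), t ≡ 5. Hence n ≡ 6 + 7·5 = 41 (mod 119).
From n ≡ 41 (mod 119) write n = 41 + 119t. Substituting into n ≡ 6 (mod 13) gives 119t ≡ 4 (mod 13), and since 2⁻¹ ≡ 7 (mod 13), t ≡ 2. Hence n ≡ 41 + 119·2 = 279 (mod 1547).
From n ≡ 279 (mod 1547) write n = 279 + 1547t. Substituting into n ≡ 6 (mod 11) gives 1547t ≡ 2 (mod 11), and since 7⁻¹ ≡ 8 (mod 11), t ≡ 5. Hence n ≡ 279 + 1547·5 = 8014 (mod 17017).

8014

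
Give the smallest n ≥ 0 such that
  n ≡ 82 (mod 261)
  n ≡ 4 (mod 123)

865

gcd(261, 123) = 3 and 3 | (4 − 82), so the pair is consistent; merging gives n ≡ 865 (mod 10701), where 10701 = lcm(261, 123).
The solution is unique modulo lcm(261, 123) = 10701.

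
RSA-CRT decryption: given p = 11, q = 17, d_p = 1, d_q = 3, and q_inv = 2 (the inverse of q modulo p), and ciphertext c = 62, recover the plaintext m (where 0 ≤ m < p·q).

73

m₁ = c^(d_p) mod p: c ≡ 7 (mod 11), and 7^1 mod 11 = 7.
m₂ = c^(d_q) mod q: c ≡ 11 (mod 17), and 11^3 mod 17 = 5.
h = q_inv·(m₁ − m₂) mod p = 2·(7 − 5) mod 11 = 4.
m = m₂ + h·q = 5 + 4·17 = 73.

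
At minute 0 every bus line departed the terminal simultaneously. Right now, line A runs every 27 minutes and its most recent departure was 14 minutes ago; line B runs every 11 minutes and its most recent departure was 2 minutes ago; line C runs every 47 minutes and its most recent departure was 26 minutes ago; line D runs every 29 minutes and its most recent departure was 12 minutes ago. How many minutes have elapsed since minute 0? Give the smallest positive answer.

The moduli are pairwise coprime; N = 27·11·47·29 = 404811.
N/27 = 14993; 14993 ≡ 8 (mod 27); 8·17 ≡ 1, so inverse 17.
N/11 = 36801; 36801 ≡ 6 (mod 11); 6·2 ≡ 1, so inverse 2.
N/47 = 8613; 8613 ≡ 12 (mod 47); 12·4 ≡ 1, so inverse 4.
N/29 = 13959; 13959 ≡ 10 (mod 29); 10·3 ≡ 1, so inverse 3.
t ≡ 14·14993·17 + 2·36801·2 + 26·8613·4 + 12·13959·3 = 5113814.
5113814 mod 404811 = 256082.

256082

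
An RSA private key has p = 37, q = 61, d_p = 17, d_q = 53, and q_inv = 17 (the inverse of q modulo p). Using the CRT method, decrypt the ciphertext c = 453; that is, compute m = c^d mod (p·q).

2031

m₁ = c^(d_p) mod p: c ≡ 9 (mod 37), and 9^17 mod 37 = 33.
m₂ = c^(d_q) mod q: c ≡ 26 (mod 61), and 26^53 mod 61 = 18.
h = q_inv·(m₁ − m₂) mod p = 17·(33 − 18) mod 37 = 33.
m = m₂ + h·q = 18 + 33·61 = 2031.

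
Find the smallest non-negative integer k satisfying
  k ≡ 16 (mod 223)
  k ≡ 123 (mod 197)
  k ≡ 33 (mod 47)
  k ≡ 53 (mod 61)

The moduli are pairwise coprime; N = 223·197·47·61 = 125950177.
N/223 = 564799; 564799 ≡ 163 (mod 223); 163·26 ≡ 1, so inverse 26.
N/197 = 639341; 639341 ≡ 76 (mod 197); 76·70 ≡ 1, so inverse 70.
N/47 = 2679791; 2679791 ≡ 39 (mod 47); 39·41 ≡ 1, so inverse 41.
N/61 = 2064757; 2064757 ≡ 29 (mod 61); 29·40 ≡ 1, so inverse 40.
k ≡ 16·564799·26 + 123·639341·70 + 33·2679791·41 + 53·2064757·40 = 13742724457.
13742724457 mod 125950177 = 14155164.

14155164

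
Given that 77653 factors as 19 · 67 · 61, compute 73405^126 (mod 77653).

Mod 19: 73405 ≡ 8; since 18 | 126, by Fermat 8^126 ≡ 1 (mod 19).
Mod 67: 73405 ≡ 40; by Fermat, exponent reduces to 126 mod 66 = 60; 40^60 ≡ 14 (mod 67).
Mod 61: 73405 ≡ 22; by Fermat, exponent reduces to 126 mod 60 = 6; 22^6 ≡ 58 (mod 61).
Combine by CRT: x ≡ 1 (mod 19), x ≡ 14 (mod 67), x ≡ 58 (mod 61) ⇒ x ≡ 44100 (mod 77653).

44100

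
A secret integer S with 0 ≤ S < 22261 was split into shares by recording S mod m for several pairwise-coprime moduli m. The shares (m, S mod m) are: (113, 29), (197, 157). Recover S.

4097

From S ≡ 29 (mod 113) write S = 29 + 113t. Substituting into S ≡ 157 (mod 197) gives 113t ≡ 128 (mod 197), and since 113⁻¹ ≡ 68 (mod 197), t ≡ 36. Hence S ≡ 29 + 113·36 = 4097 (mod 22261).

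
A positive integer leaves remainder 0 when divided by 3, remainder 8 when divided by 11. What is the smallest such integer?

From a ≡ 0 (mod 3) write a = 0 + 3t. Substituting into a ≡ 8 (mod 11) gives 3t ≡ 8 (mod 11), and since 3⁻¹ ≡ 4 (mod 11), t ≡ 10. Hence a ≡ 0 + 3·10 = 30 (mod 33).

30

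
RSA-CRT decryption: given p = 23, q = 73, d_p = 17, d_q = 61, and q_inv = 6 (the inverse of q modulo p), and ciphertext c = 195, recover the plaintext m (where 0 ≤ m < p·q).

1509

m₁ = c^(d_p) mod p: c ≡ 11 (mod 23), and 11^17 mod 23 = 14.
m₂ = c^(d_q) mod q: c ≡ 49 (mod 73), and 49^61 mod 73 = 49.
h = q_inv·(m₁ − m₂) mod p = 6·(14 − 49) mod 23 = 20.
m = m₂ + h·q = 49 + 20·73 = 1509.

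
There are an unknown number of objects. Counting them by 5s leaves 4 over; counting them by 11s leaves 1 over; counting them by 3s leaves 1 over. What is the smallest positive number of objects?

From N ≡ 4 (mod 5) write N = 4 + 5t. Substituting into N ≡ 1 (mod 11) gives 5t ≡ 8 (mod 11), and since 5⁻¹ ≡ 9 (mod 11), t ≡ 6. Hence N ≡ 4 + 5·6 = 34 (mod 55).
From N ≡ 34 (mod 55) write N = 34 + 55t. Substituting into N ≡ 1 (mod 3) gives 55t ≡ 0 (mod 3), and since 1⁻¹ ≡ 1 (mod 3), t ≡ 0. Hence N ≡ 34 + 55·0 = 34 (mod 165).

34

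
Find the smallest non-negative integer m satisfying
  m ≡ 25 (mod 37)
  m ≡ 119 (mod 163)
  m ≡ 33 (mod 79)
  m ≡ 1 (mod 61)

2776172

From m ≡ 25 (mod 37) write m = 25 + 37t. Substituting into m ≡ 119 (mod 163) gives 37t ≡ 94 (mod 163), and since 37⁻¹ ≡ 141 (mod 163), t ≡ 51. Hence m ≡ 25 + 37·51 = 1912 (mod 6031).
From m ≡ 1912 (mod 6031) write m = 1912 + 6031t. Substituting into m ≡ 33 (mod 79) gives 6031t ≡ 17 (mod 79), and since 27⁻¹ ≡ 41 (mod 79), t ≡ 65. Hence m ≡ 1912 + 6031·65 = 393927 (mod 476449).
From m ≡ 393927 (mod 476449) write m = 393927 + 476449t. Substituting into m ≡ 1 (mod 61) gives 476449t ≡ 12 (mod 61), and since 39⁻¹ ≡ 36 (mod 61), t ≡ 5. Hence m ≡ 393927 + 476449·5 = 2776172 (mod 29063389).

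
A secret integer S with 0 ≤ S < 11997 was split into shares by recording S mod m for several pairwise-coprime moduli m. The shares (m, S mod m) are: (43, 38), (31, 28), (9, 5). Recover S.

11777

The moduli are pairwise coprime; N = 43·31·9 = 11997.
N/43 = 279; 279 ≡ 21 (mod 43); 21·41 ≡ 1, so inverse 41.
N/31 = 387; 387 ≡ 15 (mod 31); 15·29 ≡ 1, so inverse 29.
N/9 = 1333; 1333 ≡ 1 (mod 9), inverse 1.
S ≡ 38·279·41 + 28·387·29 + 5·1333·1 = 755591.
755591 mod 11997 = 11777.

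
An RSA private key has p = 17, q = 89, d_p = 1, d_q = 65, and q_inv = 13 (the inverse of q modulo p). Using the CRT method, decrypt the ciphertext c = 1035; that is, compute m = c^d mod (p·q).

117

m₁ = c^(d_p) mod p: c ≡ 15 (mod 17), and 15^1 mod 17 = 15.
m₂ = c^(d_q) mod q: c ≡ 56 (mod 89), and 56^65 mod 89 = 28.
h = q_inv·(m₁ − m₂) mod p = 13·(15 − 28) mod 17 = 1.
m = m₂ + h·q = 28 + 1·89 = 117.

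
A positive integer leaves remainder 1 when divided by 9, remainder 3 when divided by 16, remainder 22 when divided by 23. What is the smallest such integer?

From m ≡ 1 (mod 9) write m = 1 + 9t. Substituting into m ≡ 3 (mod 16) gives 9t ≡ 2 (mod 16), and since 9⁻¹ ≡ 9 (mod 16), t ≡ 2. Hence m ≡ 1 + 9·2 = 19 (mod 144).
From m ≡ 19 (mod 144) write m = 19 + 144t. Substituting into m ≡ 22 (mod 23) gives 144t ≡ 3 (mod 23), and since 6⁻¹ ≡ 4 (mod 23), t ≡ 12. Hence m ≡ 19 + 144·12 = 1747 (mod 3312).

1747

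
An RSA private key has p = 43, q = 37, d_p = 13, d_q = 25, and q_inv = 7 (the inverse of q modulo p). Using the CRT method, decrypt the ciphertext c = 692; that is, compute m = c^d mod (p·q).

m₁ = c^(d_p) mod p: c ≡ 4 (mod 43), and 4^13 mod 43 = 11.
m₂ = c^(d_q) mod q: c ≡ 26 (mod 37), and 26^25 mod 37 = 26.
h = q_inv·(m₁ − m₂) mod p = 7·(11 − 26) mod 43 = 24.
m = m₂ + h·q = 26 + 24·37 = 914.

914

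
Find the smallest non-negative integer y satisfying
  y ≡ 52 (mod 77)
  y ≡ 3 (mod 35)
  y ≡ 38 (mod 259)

12988

gcd(77, 35) = 7 and 7 | (3 − 52), so the pair is consistent; merging gives y ≡ 283 (mod 385), where 385 = lcm(77, 35).
gcd(385, 259) = 7 and 7 | (38 − 283), so the pair is consistent; merging gives y ≡ 12988 (mod 14245), where 14245 = lcm(385, 259).
The solution is unique modulo lcm(77, 35, 259) = 14245.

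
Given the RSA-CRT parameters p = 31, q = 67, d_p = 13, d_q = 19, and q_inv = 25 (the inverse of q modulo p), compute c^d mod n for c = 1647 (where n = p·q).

250

m₁ = c^(d_p) mod p: c ≡ 4 (mod 31), and 4^13 mod 31 = 2.
m₂ = c^(d_q) mod q: c ≡ 39 (mod 67), and 39^19 mod 67 = 49.
h = q_inv·(m₁ − m₂) mod p = 25·(2 − 49) mod 31 = 3.
m = m₂ + h·q = 49 + 3·67 = 250.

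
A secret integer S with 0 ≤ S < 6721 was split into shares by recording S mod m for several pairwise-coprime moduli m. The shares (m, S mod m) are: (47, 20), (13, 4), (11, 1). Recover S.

4203

The moduli are pairwise coprime; N = 47·13·11 = 6721.
N/47 = 143; 143 ≡ 2 (mod 47); 2·24 ≡ 1, so inverse 24.
N/13 = 517; 517 ≡ 10 (mod 13); 10·4 ≡ 1, so inverse 4.
N/11 = 611; 611 ≡ 6 (mod 11); 6·2 ≡ 1, so inverse 2.
S ≡ 20·143·24 + 4·517·4 + 1·611·2 = 78134.
78134 mod 6721 = 4203.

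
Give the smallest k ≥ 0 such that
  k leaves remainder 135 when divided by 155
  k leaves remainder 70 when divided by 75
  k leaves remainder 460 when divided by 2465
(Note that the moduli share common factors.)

614245

Combine the congruences pairwise.
gcd(155, 75) = 5 and 5 | (70 − 135), so the pair is consistent; merging gives k ≡ 445 (mod 2325), where 2325 = lcm(155, 75).
gcd(2325, 2465) = 5 and 5 | (460 − 445), so the pair is consistent; merging gives k ≡ 614245 (mod 1146225), where 1146225 = lcm(2325, 2465).
The solution is unique modulo lcm(155, 75, 2465) = 1146225.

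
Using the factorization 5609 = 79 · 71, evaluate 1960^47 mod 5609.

3356

Mod 79: 1960 ≡ 64; 64^47 ≡ 38 (mod 79).
Mod 71: 1960 ≡ 43; 43^47 ≡ 19 (mod 71).
Combine by CRT: x ≡ 38 (mod 79), x ≡ 19 (mod 71) ⇒ x ≡ 3356 (mod 5609).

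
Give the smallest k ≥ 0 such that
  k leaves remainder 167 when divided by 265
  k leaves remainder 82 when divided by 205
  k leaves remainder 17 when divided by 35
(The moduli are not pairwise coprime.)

65887

gcd(265, 205) = 5 and 5 | (82 − 167), so the pair is consistent; merging gives k ≡ 697 (mod 10865), where 10865 = lcm(265, 205).
gcd(10865, 35) = 5 and 5 | (17 − 697), so the pair is consistent; merging gives k ≡ 65887 (mod 76055), where 76055 = lcm(10865, 35).
The solution is unique modulo lcm(265, 205, 35) = 76055.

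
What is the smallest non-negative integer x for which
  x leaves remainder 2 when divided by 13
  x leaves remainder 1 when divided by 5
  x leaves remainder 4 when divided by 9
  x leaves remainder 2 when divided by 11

6151

Combine the congruences pairwise.
From x ≡ 2 (mod 13) write x = 2 + 13t. Substituting into x ≡ 1 (mod 5) gives 13t ≡ 4 (mod 5), and since 3⁻¹ ≡ 2 (mod 5), t ≡ 3. Hence x ≡ 2 + 13·3 = 41 (mod 65).
From x ≡ 41 (mod 65) write x = 41 + 65t. Substituting into x ≡ 4 (mod 9) gives 65t ≡ 8 (mod 9), and since 2⁻¹ ≡ 5 (mod 9), t ≡ 4. Hence x ≡ 41 + 65·4 = 301 (mod 585).
From x ≡ 301 (mod 585) write x = 301 + 585t. Substituting into x ≡ 2 (mod 11) gives 585t ≡ 9 (mod 11), and since 2⁻¹ ≡ 6 (mod 11), t ≡ 10. Hence x ≡ 301 + 585·10 = 6151 (mod 6435).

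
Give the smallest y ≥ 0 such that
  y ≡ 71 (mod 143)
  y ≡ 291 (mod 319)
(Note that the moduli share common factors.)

929

gcd(143, 319) = 11 and 11 | (291 − 71), so the pair is consistent; merging gives y ≡ 929 (mod 4147), where 4147 = lcm(143, 319).
The solution is unique modulo lcm(143, 319) = 4147.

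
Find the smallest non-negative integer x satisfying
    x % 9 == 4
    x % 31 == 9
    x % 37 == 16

From x ≡ 4 (mod 9) write x = 4 + 9t. Substituting into x ≡ 9 (mod 31) gives 9t ≡ 5 (mod 31), and since 9⁻¹ ≡ 7 (mod 31), t ≡ 4. Hence x ≡ 4 + 9·4 = 40 (mod 279).
From x ≡ 40 (mod 279) write x = 40 + 279t. Substituting into x ≡ 16 (mod 37) gives 279t ≡ 13 (mod 37), and since 20⁻¹ ≡ 13 (mod 37), t ≡ 21. Hence x ≡ 40 + 279·21 = 5899 (mod 10323).

5899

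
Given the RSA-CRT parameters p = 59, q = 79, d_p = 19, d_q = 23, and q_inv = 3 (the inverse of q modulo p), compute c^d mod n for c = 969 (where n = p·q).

m₁ = c^(d_p) mod p: c ≡ 25 (mod 59), and 25^19 mod 59 = 48.
m₂ = c^(d_q) mod q: c ≡ 21 (mod 79), and 21^23 mod 79 = 22.
h = q_inv·(m₁ − m₂) mod p = 3·(48 − 22) mod 59 = 19.
m = m₂ + h·q = 22 + 19·79 = 1523.

1523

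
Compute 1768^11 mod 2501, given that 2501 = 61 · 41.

Mod 61: 1768 ≡ 60; 60^11 ≡ 60 (mod 61).
Mod 41: 1768 ≡ 5; 5^11 ≡ 36 (mod 41).
Combine by CRT: x ≡ 60 (mod 61), x ≡ 36 (mod 41) ⇒ x ≡ 487 (mod 2501).

487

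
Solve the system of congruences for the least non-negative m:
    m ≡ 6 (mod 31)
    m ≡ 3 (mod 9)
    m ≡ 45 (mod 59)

9957

The moduli are pairwise coprime; N = 31·9·59 = 16461.
N/31 = 531; 531 ≡ 4 (mod 31); 4·8 ≡ 1, so inverse 8.
N/9 = 1829; 1829 ≡ 2 (mod 9); 2·5 ≡ 1, so inverse 5.
N/59 = 279; 279 ≡ 43 (mod 59); 43·11 ≡ 1, so inverse 11.
m ≡ 6·531·8 + 3·1829·5 + 45·279·11 = 191028.
191028 mod 16461 = 9957.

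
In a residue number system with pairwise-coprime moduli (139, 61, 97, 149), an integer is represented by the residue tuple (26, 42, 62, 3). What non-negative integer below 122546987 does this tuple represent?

Combine the congruences pairwise.
From x ≡ 26 (mod 139) write x = 26 + 139t. Substituting into x ≡ 42 (mod 61) gives 139t ≡ 16 (mod 61), and since 17⁻¹ ≡ 18 (mod 61), t ≡ 44. Hence x ≡ 26 + 139·44 = 6142 (mod 8479).
From x ≡ 6142 (mod 8479) write x = 6142 + 8479t. Substituting into x ≡ 62 (mod 97) gives 8479t ≡ 31 (mod 97), and since 40⁻¹ ≡ 17 (mod 97), t ≡ 42. Hence x ≡ 6142 + 8479·42 = 362260 (mod 822463).
From x ≡ 362260 (mod 822463) write x = 362260 + 822463t. Substituting into x ≡ 3 (mod 149) gives 822463t ≡ 111 (mod 149), and since 132⁻¹ ≡ 35 (mod 149), t ≡ 11. Hence x ≡ 362260 + 822463·11 = 9409353 (mod 122546987).

9409353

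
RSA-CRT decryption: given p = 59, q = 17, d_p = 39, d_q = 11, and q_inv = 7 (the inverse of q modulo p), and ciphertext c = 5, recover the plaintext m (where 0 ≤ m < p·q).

m₁ = c^(d_p) mod p: c ≡ 5 (mod 59), and 5^39 mod 59 = 4.
m₂ = c^(d_q) mod q: c ≡ 5 (mod 17), and 5^11 mod 17 = 11.
h = q_inv·(m₁ − m₂) mod p = 7·(4 − 11) mod 59 = 10.
m = m₂ + h·q = 11 + 10·17 = 181.

181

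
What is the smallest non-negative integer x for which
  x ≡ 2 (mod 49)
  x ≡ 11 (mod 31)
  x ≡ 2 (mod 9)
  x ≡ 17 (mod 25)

The moduli are pairwise coprime; N = 49·31·9·25 = 341775.
N/49 = 6975; 6975 ≡ 17 (mod 49); 17·26 ≡ 1, so inverse 26.
N/31 = 11025; 11025 ≡ 20 (mod 31); 20·14 ≡ 1, so inverse 14.
N/9 = 37975; 37975 ≡ 4 (mod 9); 4·7 ≡ 1, so inverse 7.
N/25 = 13671; 13671 ≡ 21 (mod 25); 21·6 ≡ 1, so inverse 6.
x ≡ 2·6975·26 + 11·11025·14 + 2·37975·7 + 17·13671·6 = 3986642.
3986642 mod 341775 = 227117.

227117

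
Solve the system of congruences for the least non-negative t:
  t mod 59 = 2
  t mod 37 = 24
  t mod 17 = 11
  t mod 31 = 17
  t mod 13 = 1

The moduli are pairwise coprime; N = 59·37·17·31·13 = 14955733.
N/59 = 253487; 253487 ≡ 23 (mod 59); 23·18 ≡ 1, so inverse 18.
N/37 = 404209; 404209 ≡ 21 (mod 37); 21·30 ≡ 1, so inverse 30.
N/17 = 879749; 879749 ≡ 16 (mod 17); 16·16 ≡ 1, so inverse 16.
N/31 = 482443; 482443 ≡ 21 (mod 31); 21·3 ≡ 1, so inverse 3.
N/13 = 1150441; 1150441 ≡ 6 (mod 13); 6·11 ≡ 1, so inverse 11.
t ≡ 2·253487·18 + 24·404209·30 + 11·879749·16 + 17·482443·3 + 1·1150441·11 = 492251280.
492251280 mod 14955733 = 13667824.

13667824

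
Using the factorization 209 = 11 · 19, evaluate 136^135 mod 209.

Mod 11: 136 ≡ 4; by Fermat, exponent reduces to 135 mod 10 = 5; 4^5 ≡ 1 (mod 11).
Mod 19: 136 ≡ 3; by Fermat, exponent reduces to 135 mod 18 = 9; 3^9 ≡ 18 (mod 19).
Combine by CRT: x ≡ 1 (mod 11), x ≡ 18 (mod 19) ⇒ x ≡ 56 (mod 209).

56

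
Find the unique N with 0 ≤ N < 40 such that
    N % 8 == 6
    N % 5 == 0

30

From N ≡ 6 (mod 8) write N = 6 + 8t. Substituting into N ≡ 0 (mod 5) gives 8t ≡ 4 (mod 5), and since 3⁻¹ ≡ 2 (mod 5), t ≡ 3. Hence N ≡ 6 + 8·3 = 30 (mod 40).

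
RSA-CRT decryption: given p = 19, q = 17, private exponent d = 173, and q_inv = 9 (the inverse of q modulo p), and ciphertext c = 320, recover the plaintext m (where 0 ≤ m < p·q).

294

d_p = d mod (p−1) = 173 mod 18 = 11; d_q = d mod (q−1) = 13.
m₁ = c^(d_p) mod p: c ≡ 16 (mod 19), and 16^11 mod 19 = 9.
m₂ = c^(d_q) mod q: c ≡ 14 (mod 17), and 14^13 mod 17 = 5.
h = q_inv·(m₁ − m₂) mod p = 9·(9 − 5) mod 19 = 17.
m = m₂ + h·q = 5 + 17·17 = 294.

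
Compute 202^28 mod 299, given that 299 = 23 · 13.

Mod 23: 202 ≡ 18; by Fermat, exponent reduces to 28 mod 22 = 6; 18^6 ≡ 8 (mod 23).
Mod 13: 202 ≡ 7; by Fermat, exponent reduces to 28 mod 12 = 4; 7^4 ≡ 9 (mod 13).
Combine by CRT: x ≡ 8 (mod 23), x ≡ 9 (mod 13) ⇒ x ≡ 100 (mod 299).

100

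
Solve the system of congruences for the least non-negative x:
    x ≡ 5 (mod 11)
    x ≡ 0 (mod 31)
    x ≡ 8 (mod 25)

From x ≡ 5 (mod 11) write x = 5 + 11t. Substituting into x ≡ 0 (mod 31) gives 11t ≡ 26 (mod 31), and since 11⁻¹ ≡ 17 (mod 31), t ≡ 8. Hence x ≡ 5 + 11·8 = 93 (mod 341).
From x ≡ 93 (mod 341) write x = 93 + 341t. Substituting into x ≡ 8 (mod 25) gives 341t ≡ 15 (mod 25), and since 16⁻¹ ≡ 11 (mod 25), t ≡ 15. Hence x ≡ 93 + 341·15 = 5208 (mod 8525).

5208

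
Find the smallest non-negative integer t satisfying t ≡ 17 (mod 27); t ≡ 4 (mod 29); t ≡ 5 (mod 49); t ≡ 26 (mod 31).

The moduli are pairwise coprime; N = 27·29·49·31 = 1189377.
N/27 = 44051; 44051 ≡ 14 (mod 27); 14·2 ≡ 1, so inverse 2.
N/29 = 41013; 41013 ≡ 7 (mod 29); 7·25 ≡ 1, so inverse 25.
N/49 = 24273; 24273 ≡ 18 (mod 49); 18·30 ≡ 1, so inverse 30.
N/31 = 38367; 38367 ≡ 20 (mod 31); 20·14 ≡ 1, so inverse 14.
t ≡ 17·44051·2 + 4·41013·25 + 5·24273·30 + 26·38367·14 = 23205572.
23205572 mod 1189377 = 607409.

607409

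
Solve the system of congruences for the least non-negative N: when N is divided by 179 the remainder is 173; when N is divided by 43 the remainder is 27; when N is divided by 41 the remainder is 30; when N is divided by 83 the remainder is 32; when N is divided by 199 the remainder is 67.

3541131039

From N ≡ 173 (mod 179) write N = 173 + 179t. Substituting into N ≡ 27 (mod 43) gives 179t ≡ 26 (mod 43), and since 7⁻¹ ≡ 37 (mod 43), t ≡ 16. Hence N ≡ 173 + 179·16 = 3037 (mod 7697).
From N ≡ 3037 (mod 7697) write N = 3037 + 7697t. Substituting into N ≡ 30 (mod 41) gives 7697t ≡ 27 (mod 41), and since 30⁻¹ ≡ 26 (mod 41), t ≡ 5. Hence N ≡ 3037 + 7697·5 = 41522 (mod 315577).
From N ≡ 41522 (mod 315577) write N = 41522 + 315577t. Substituting into N ≡ 32 (mod 83) gives 315577t ≡ 10 (mod 83), and since 11⁻¹ ≡ 68 (mod 83), t ≡ 16. Hence N ≡ 41522 + 315577·16 = 5090754 (mod 26192891).
From N ≡ 5090754 (mod 26192891) write N = 5090754 + 26192891t. Substituting into N ≡ 67 (mod 199) gives 26192891t ≡ 131 (mod 199), and since 113⁻¹ ≡ 118 (mod 199), t ≡ 135. Hence N ≡ 5090754 + 26192891·135 = 3541131039 (mod 5212385309).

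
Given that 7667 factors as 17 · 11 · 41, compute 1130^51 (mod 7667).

Mod 17: 1130 ≡ 8; by Fermat, exponent reduces to 51 mod 16 = 3; 8^3 ≡ 2 (mod 17).
Mod 11: 1130 ≡ 8; by Fermat, exponent reduces to 51 mod 10 = 1; 8^1 ≡ 8 (mod 11).
Mod 41: 1130 ≡ 23; by Fermat, exponent reduces to 51 mod 40 = 11; 23^11 ≡ 23 (mod 41).
Combine by CRT: x ≡ 2 (mod 17), x ≡ 8 (mod 11), x ≡ 23 (mod 41) ⇒ x ≡ 3385 (mod 7667).

3385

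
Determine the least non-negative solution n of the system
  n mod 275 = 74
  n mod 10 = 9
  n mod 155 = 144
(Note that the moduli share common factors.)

8049

gcd(275, 10) = 5 and 5 | (9 − 74), so the pair is consistent; merging gives n ≡ 349 (mod 550), where 550 = lcm(275, 10).
gcd(550, 155) = 5 and 5 | (144 − 349), so the pair is consistent; merging gives n ≡ 8049 (mod 17050), where 17050 = lcm(550, 155).
The solution is unique modulo lcm(275, 10, 155) = 17050.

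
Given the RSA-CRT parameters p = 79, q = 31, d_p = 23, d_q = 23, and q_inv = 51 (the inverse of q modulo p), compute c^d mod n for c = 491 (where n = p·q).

1401

m₁ = c^(d_p) mod p: c ≡ 17 (mod 79), and 17^23 mod 79 = 58.
m₂ = c^(d_q) mod q: c ≡ 26 (mod 31), and 26^23 mod 31 = 6.
h = q_inv·(m₁ − m₂) mod p = 51·(58 − 6) mod 79 = 45.
m = m₂ + h·q = 6 + 45·31 = 1401.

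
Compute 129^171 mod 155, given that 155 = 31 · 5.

Mod 31: 129 ≡ 5; by Fermat, exponent reduces to 171 mod 30 = 21; 5^21 ≡ 1 (mod 31).
Mod 5: 129 ≡ 4; by Fermat, exponent reduces to 171 mod 4 = 3; 4^3 ≡ 4 (mod 5).
Combine by CRT: x ≡ 1 (mod 31), x ≡ 4 (mod 5) ⇒ x ≡ 94 (mod 155).

94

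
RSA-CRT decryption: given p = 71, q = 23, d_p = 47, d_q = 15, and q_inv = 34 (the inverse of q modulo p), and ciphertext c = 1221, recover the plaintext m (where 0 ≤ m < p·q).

m₁ = c^(d_p) mod p: c ≡ 14 (mod 71), and 14^47 mod 71 = 17.
m₂ = c^(d_q) mod q: c ≡ 2 (mod 23), and 2^15 mod 23 = 16.
h = q_inv·(m₁ − m₂) mod p = 34·(17 − 16) mod 71 = 34.
m = m₂ + h·q = 16 + 34·23 = 798.

798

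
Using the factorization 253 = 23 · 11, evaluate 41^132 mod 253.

Mod 23: 41 ≡ 18; since 22 | 132, by Fermat 18^132 ≡ 1 (mod 23).
Mod 11: 41 ≡ 8; by Fermat, exponent reduces to 132 mod 10 = 2; 8^2 ≡ 9 (mod 11).
Combine by CRT: x ≡ 1 (mod 23), x ≡ 9 (mod 11) ⇒ x ≡ 185 (mod 253).

185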